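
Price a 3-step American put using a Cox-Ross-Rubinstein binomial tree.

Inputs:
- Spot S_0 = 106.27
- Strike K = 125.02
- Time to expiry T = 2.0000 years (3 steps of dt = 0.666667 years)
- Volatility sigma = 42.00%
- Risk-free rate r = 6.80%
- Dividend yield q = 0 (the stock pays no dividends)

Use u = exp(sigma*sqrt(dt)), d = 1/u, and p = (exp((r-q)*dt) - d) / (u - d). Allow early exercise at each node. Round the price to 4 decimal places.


Answer: Price = V(0,0) = 30.1880

Derivation:
dt = T/N = 0.666667
u = exp(sigma*sqrt(dt)) = 1.409068; d = 1/u = 0.709689
p = (exp((r-q)*dt) - d) / (u - d) = 0.481409
Discount per step: exp(-r*dt) = 0.955679
Stock lattice S(k, i) with i counting down-moves:
  k=0: S(0,0) = 106.2700
  k=1: S(1,0) = 149.7417; S(1,1) = 75.4186
  k=2: S(2,0) = 210.9962; S(2,1) = 106.2700; S(2,2) = 53.5238
  k=3: S(3,0) = 297.3080; S(3,1) = 149.7417; S(3,2) = 75.4186; S(3,3) = 37.9852
Terminal payoffs V(N, i) = max(K - S_T, 0):
  V(3,0) = 0.000000; V(3,1) = 0.000000; V(3,2) = 49.601360; V(3,3) = 87.034773
Backward induction: V(k, i) = exp(-r*dt) * [p * V(k+1, i) + (1-p) * V(k+1, i+1)]; then take max(V_cont, immediate exercise) for American.
  V(2,0) = exp(-r*dt) * [p*0.000000 + (1-p)*0.000000] = 0.000000; exercise = 0.000000; V(2,0) = max -> 0.000000
  V(2,1) = exp(-r*dt) * [p*0.000000 + (1-p)*49.601360] = 24.582738; exercise = 18.750000; V(2,1) = max -> 24.582738
  V(2,2) = exp(-r*dt) * [p*49.601360 + (1-p)*87.034773] = 65.955200; exercise = 71.496228; V(2,2) = max -> 71.496228
  V(1,0) = exp(-r*dt) * [p*0.000000 + (1-p)*24.582738] = 12.183355; exercise = 0.000000; V(1,0) = max -> 12.183355
  V(1,1) = exp(-r*dt) * [p*24.582738 + (1-p)*71.496228] = 46.743816; exercise = 49.601360; V(1,1) = max -> 49.601360
  V(0,0) = exp(-r*dt) * [p*12.183355 + (1-p)*49.601360] = 30.187967; exercise = 18.750000; V(0,0) = max -> 30.187967


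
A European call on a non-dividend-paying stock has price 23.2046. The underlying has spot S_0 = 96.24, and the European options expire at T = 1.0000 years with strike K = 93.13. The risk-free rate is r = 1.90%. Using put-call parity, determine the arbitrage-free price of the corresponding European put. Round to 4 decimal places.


Put-call parity: C - P = S_0 * exp(-qT) - K * exp(-rT).
S_0 * exp(-qT) = 96.2400 * 1.00000000 = 96.24000000
K * exp(-rT) = 93.1300 * 0.98117936 = 91.37723401
P = C - S*exp(-qT) + K*exp(-rT)
P = 23.2046 - 96.24000000 + 91.37723401 = 18.3418

Answer: Put price = 18.3418


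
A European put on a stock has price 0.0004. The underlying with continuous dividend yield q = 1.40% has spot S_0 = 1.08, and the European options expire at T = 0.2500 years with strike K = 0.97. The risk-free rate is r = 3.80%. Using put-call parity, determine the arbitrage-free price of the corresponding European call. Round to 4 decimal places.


Answer: Call price = 0.1158

Derivation:
Put-call parity: C - P = S_0 * exp(-qT) - K * exp(-rT).
S_0 * exp(-qT) = 1.0800 * 0.99650612 = 1.07622661
K * exp(-rT) = 0.9700 * 0.99054498 = 0.96082863
C = P + S*exp(-qT) - K*exp(-rT)
C = 0.0004 + 1.07622661 - 0.96082863 = 0.1158


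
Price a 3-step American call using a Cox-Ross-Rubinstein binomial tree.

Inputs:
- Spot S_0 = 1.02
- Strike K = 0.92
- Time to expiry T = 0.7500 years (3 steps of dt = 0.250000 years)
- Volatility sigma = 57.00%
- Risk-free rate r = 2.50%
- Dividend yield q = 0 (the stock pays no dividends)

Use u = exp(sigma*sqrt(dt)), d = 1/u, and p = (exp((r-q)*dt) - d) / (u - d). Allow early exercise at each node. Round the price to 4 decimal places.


dt = T/N = 0.250000
u = exp(sigma*sqrt(dt)) = 1.329762; d = 1/u = 0.752014
p = (exp((r-q)*dt) - d) / (u - d) = 0.440080
Discount per step: exp(-r*dt) = 0.993769
Stock lattice S(k, i) with i counting down-moves:
  k=0: S(0,0) = 1.0200
  k=1: S(1,0) = 1.3564; S(1,1) = 0.7671
  k=2: S(2,0) = 1.8036; S(2,1) = 1.0200; S(2,2) = 0.5768
  k=3: S(3,0) = 2.3984; S(3,1) = 1.3564; S(3,2) = 0.7671; S(3,3) = 0.4338
Terminal payoffs V(N, i) = max(S_T - K, 0):
  V(3,0) = 1.478402; V(3,1) = 0.436357; V(3,2) = 0.000000; V(3,3) = 0.000000
Backward induction: V(k, i) = exp(-r*dt) * [p * V(k+1, i) + (1-p) * V(k+1, i+1)]; then take max(V_cont, immediate exercise) for American.
  V(2,0) = exp(-r*dt) * [p*1.478402 + (1-p)*0.436357] = 0.889364; exercise = 0.883632; V(2,0) = max -> 0.889364
  V(2,1) = exp(-r*dt) * [p*0.436357 + (1-p)*0.000000] = 0.190836; exercise = 0.100000; V(2,1) = max -> 0.190836
  V(2,2) = exp(-r*dt) * [p*0.000000 + (1-p)*0.000000] = 0.000000; exercise = 0.000000; V(2,2) = max -> 0.000000
  V(1,0) = exp(-r*dt) * [p*0.889364 + (1-p)*0.190836] = 0.495140; exercise = 0.436357; V(1,0) = max -> 0.495140
  V(1,1) = exp(-r*dt) * [p*0.190836 + (1-p)*0.000000] = 0.083460; exercise = 0.000000; V(1,1) = max -> 0.083460
  V(0,0) = exp(-r*dt) * [p*0.495140 + (1-p)*0.083460] = 0.262983; exercise = 0.100000; V(0,0) = max -> 0.262983

Answer: Price = V(0,0) = 0.2630


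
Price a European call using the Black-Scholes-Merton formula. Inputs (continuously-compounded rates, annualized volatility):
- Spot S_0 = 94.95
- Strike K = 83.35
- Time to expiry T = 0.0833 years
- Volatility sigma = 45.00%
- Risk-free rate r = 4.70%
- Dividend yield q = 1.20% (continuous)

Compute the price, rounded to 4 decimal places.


Answer: Price = 12.7438

Derivation:
d1 = (ln(S/K) + (r - q + 0.5*sigma^2) * T) / (sigma * sqrt(T)) = 1.09065155
d2 = d1 - sigma * sqrt(T) = 0.96077372
exp(-rT) = 0.99609255; exp(-qT) = 0.99900090
C = S_0 * exp(-qT) * N(d1) - K * exp(-rT) * N(d2)
N(d1) = 0.86228688; N(d2) = 0.83166702
C = 94.9500 * 0.99900090 * 0.86228688 - 83.3500 * 0.99609255 * 0.83166702 = 12.7438


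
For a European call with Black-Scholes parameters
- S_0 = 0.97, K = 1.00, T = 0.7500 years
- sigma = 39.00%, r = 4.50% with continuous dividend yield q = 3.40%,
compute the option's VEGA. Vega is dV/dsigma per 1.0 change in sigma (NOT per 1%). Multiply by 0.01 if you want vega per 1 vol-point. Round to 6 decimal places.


Answer: Vega = 0.324959

Derivation:
d1 = 0.1031185849; d2 = -0.2346313226
phi(d1) = 0.3968268441; exp(-qT) = 0.9748223790; exp(-rT) = 0.9668131777
Vega = S * exp(-qT) * phi(d1) * sqrt(T) = 0.9700 * 0.9748223790 * 0.3968268441 * 0.8660254038 = 0.324959


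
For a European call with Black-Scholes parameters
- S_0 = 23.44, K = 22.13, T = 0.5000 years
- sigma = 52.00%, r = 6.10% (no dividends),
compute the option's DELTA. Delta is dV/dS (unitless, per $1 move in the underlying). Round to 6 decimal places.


Answer: Delta = 0.663926

Derivation:
d1 = 0.4232028936; d2 = 0.0555073673
phi(d1) = 0.3647697750; exp(-qT) = 1.0000000000; exp(-rT) = 0.9699604321
N(d1) = 0.6639263821
Delta = exp(-qT) * N(d1) = 1.0000000000 * 0.6639263821 = 0.663926


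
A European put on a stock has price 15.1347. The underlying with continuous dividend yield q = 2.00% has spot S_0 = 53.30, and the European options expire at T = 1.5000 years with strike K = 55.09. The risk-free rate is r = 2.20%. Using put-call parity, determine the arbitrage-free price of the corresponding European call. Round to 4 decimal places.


Answer: Call price = 13.5577

Derivation:
Put-call parity: C - P = S_0 * exp(-qT) - K * exp(-rT).
S_0 * exp(-qT) = 53.3000 * 0.97044553 = 51.72474694
K * exp(-rT) = 55.0900 * 0.96753856 = 53.30169925
C = P + S*exp(-qT) - K*exp(-rT)
C = 15.1347 + 51.72474694 - 53.30169925 = 13.5577


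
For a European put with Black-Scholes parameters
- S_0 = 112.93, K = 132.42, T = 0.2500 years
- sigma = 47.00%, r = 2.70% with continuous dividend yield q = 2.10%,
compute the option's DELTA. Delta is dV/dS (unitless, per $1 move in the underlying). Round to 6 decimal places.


d1 = -0.5536086458; d2 = -0.7886086458
phi(d1) = 0.3422616419; exp(-qT) = 0.9947637572; exp(-rT) = 0.9932727301
N(-d1) = 0.7100766461
Delta = -exp(-qT) * N(-d1) = -0.9947637572 * 0.7100766461 = -0.706359

Answer: Delta = -0.706359


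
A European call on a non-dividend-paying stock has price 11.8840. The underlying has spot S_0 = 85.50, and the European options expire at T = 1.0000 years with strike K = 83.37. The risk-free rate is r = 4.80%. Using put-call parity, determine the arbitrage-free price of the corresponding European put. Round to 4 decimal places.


Answer: Put price = 5.8468

Derivation:
Put-call parity: C - P = S_0 * exp(-qT) - K * exp(-rT).
S_0 * exp(-qT) = 85.5000 * 1.00000000 = 85.50000000
K * exp(-rT) = 83.3700 * 0.95313379 = 79.46276383
P = C - S*exp(-qT) + K*exp(-rT)
P = 11.8840 - 85.50000000 + 79.46276383 = 5.8468


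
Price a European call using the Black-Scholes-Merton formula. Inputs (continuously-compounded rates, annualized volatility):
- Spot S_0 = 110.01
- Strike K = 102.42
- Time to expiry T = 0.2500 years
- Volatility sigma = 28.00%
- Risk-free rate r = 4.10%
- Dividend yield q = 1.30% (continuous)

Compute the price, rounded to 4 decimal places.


Answer: Price = 10.9270

Derivation:
d1 = (ln(S/K) + (r - q + 0.5*sigma^2) * T) / (sigma * sqrt(T)) = 0.63063761
d2 = d1 - sigma * sqrt(T) = 0.49063761
exp(-rT) = 0.98980235; exp(-qT) = 0.99675528
C = S_0 * exp(-qT) * N(d1) - K * exp(-rT) * N(d2)
N(d1) = 0.73586125; N(d2) = 0.68815861
C = 110.0100 * 0.99675528 * 0.73586125 - 102.4200 * 0.98980235 * 0.68815861 = 10.9270


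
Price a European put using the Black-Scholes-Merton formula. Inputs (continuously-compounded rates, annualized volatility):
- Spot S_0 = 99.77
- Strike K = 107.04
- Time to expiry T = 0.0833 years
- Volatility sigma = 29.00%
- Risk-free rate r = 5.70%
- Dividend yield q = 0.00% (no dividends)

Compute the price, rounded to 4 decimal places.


Answer: Price = 7.8300

Derivation:
d1 = (ln(S/K) + (r - q + 0.5*sigma^2) * T) / (sigma * sqrt(T)) = -0.74175512
d2 = d1 - sigma * sqrt(T) = -0.82545416
exp(-rT) = 0.99526315; exp(-qT) = 1.00000000
P = K * exp(-rT) * N(-d2) - S_0 * exp(-qT) * N(-d1)
N(-d1) = 0.77088214; N(-d2) = 0.79544310
P = 107.0400 * 0.99526315 * 0.79544310 - 99.7700 * 1.00000000 * 0.77088214 = 7.8300


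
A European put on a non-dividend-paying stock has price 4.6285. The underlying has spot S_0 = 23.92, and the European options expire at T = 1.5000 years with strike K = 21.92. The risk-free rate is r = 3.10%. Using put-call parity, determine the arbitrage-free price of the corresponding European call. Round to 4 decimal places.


Answer: Call price = 7.6244

Derivation:
Put-call parity: C - P = S_0 * exp(-qT) - K * exp(-rT).
S_0 * exp(-qT) = 23.9200 * 1.00000000 = 23.92000000
K * exp(-rT) = 21.9200 * 0.95456456 = 20.92405517
C = P + S*exp(-qT) - K*exp(-rT)
C = 4.6285 + 23.92000000 - 20.92405517 = 7.6244


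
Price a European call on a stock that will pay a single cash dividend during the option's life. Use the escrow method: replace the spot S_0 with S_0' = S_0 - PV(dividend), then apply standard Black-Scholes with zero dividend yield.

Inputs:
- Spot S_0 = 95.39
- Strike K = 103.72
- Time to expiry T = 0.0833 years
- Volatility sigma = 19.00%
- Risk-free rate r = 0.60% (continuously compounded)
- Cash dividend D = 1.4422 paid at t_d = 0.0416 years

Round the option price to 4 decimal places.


PV(D) = D * exp(-r * t_d) = 1.4422 * 0.99975043 = 1.44184007
S_0' = S_0 - PV(D) = 95.3900 - 1.44184007 = 93.94815993
d1 = (ln(S_0'/K) + (r + sigma^2/2)*T) / (sigma*sqrt(T)) = -1.76792889
d2 = d1 - sigma*sqrt(T) = -1.82276620
exp(-rT) = 0.99950032
N(d1) = 0.03853640; N(d2) = 0.03416940
C = S_0' * N(d1) - K * exp(-rT) * N(d2) = 93.94815993 * 0.03853640 - 103.7200 * 0.99950032 * 0.03416940 = 0.0781

Answer: Price = 0.0781


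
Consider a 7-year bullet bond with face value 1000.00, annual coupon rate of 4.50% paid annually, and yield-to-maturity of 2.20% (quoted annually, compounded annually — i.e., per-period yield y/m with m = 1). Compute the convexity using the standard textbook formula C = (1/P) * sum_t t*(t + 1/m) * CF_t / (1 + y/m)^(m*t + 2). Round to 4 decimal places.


Coupon per period c = face * coupon_rate / m = 45.000000
Periods per year m = 1; per-period yield y/m = 0.022000
Number of cashflows N = 7
Cashflows (t years, CF_t, discount factor 1/(1+y/m)^(m*t), PV):
  t = 1.0000: CF_t = 45.000000, DF = 0.978474, PV = 44.031311
  t = 2.0000: CF_t = 45.000000, DF = 0.957411, PV = 43.083475
  t = 3.0000: CF_t = 45.000000, DF = 0.936801, PV = 42.156042
  t = 4.0000: CF_t = 45.000000, DF = 0.916635, PV = 41.248573
  t = 5.0000: CF_t = 45.000000, DF = 0.896903, PV = 40.360639
  t = 6.0000: CF_t = 45.000000, DF = 0.877596, PV = 39.491819
  t = 7.0000: CF_t = 1045.000000, DF = 0.858704, PV = 897.346183
Price P = sum_t PV_t = 1147.718042
Convexity numerator sum_t t*(t + 1/m) * CF_t / (1+y/m)^(m*t + 2):
  t = 1.0000: term = 84.312084
  t = 2.0000: term = 247.491439
  t = 3.0000: term = 484.327669
  t = 4.0000: term = 789.836382
  t = 5.0000: term = 1159.251050
  t = 6.0000: term = 1588.015137
  t = 7.0000: term = 48111.207307
Convexity = (1/P) * sum = 52464.441068 / 1147.718042 = 45.711960

Answer: Convexity = 45.7120


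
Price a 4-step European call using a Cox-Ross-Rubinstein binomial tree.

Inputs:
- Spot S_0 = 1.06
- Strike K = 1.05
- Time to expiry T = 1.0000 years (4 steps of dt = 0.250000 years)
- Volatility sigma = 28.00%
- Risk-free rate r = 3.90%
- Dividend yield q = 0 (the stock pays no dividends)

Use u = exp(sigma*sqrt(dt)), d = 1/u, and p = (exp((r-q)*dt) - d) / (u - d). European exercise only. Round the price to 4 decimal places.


dt = T/N = 0.250000
u = exp(sigma*sqrt(dt)) = 1.150274; d = 1/u = 0.869358
p = (exp((r-q)*dt) - d) / (u - d) = 0.499935
Discount per step: exp(-r*dt) = 0.990297
Stock lattice S(k, i) with i counting down-moves:
  k=0: S(0,0) = 1.0600
  k=1: S(1,0) = 1.2193; S(1,1) = 0.9215
  k=2: S(2,0) = 1.4025; S(2,1) = 1.0600; S(2,2) = 0.8011
  k=3: S(3,0) = 1.6133; S(3,1) = 1.2193; S(3,2) = 0.9215; S(3,3) = 0.6965
  k=4: S(4,0) = 1.8557; S(4,1) = 1.4025; S(4,2) = 1.0600; S(4,3) = 0.8011; S(4,4) = 0.6055
Terminal payoffs V(N, i) = max(S_T - K, 0):
  V(4,0) = 0.805713; V(4,1) = 0.352518; V(4,2) = 0.010000; V(4,3) = 0.000000; V(4,4) = 0.000000
Backward induction: V(k, i) = exp(-r*dt) * [p * V(k+1, i) + (1-p) * V(k+1, i+1)].
  V(3,0) = exp(-r*dt) * [p*0.805713 + (1-p)*0.352518] = 0.573467
  V(3,1) = exp(-r*dt) * [p*0.352518 + (1-p)*0.010000] = 0.179478
  V(3,2) = exp(-r*dt) * [p*0.010000 + (1-p)*0.000000] = 0.004951
  V(3,3) = exp(-r*dt) * [p*0.000000 + (1-p)*0.000000] = 0.000000
  V(2,0) = exp(-r*dt) * [p*0.573467 + (1-p)*0.179478] = 0.372794
  V(2,1) = exp(-r*dt) * [p*0.179478 + (1-p)*0.004951] = 0.091308
  V(2,2) = exp(-r*dt) * [p*0.004951 + (1-p)*0.000000] = 0.002451
  V(1,0) = exp(-r*dt) * [p*0.372794 + (1-p)*0.091308] = 0.229782
  V(1,1) = exp(-r*dt) * [p*0.091308 + (1-p)*0.002451] = 0.046419
  V(0,0) = exp(-r*dt) * [p*0.229782 + (1-p)*0.046419] = 0.136749

Answer: Price = V(0,0) = 0.1367


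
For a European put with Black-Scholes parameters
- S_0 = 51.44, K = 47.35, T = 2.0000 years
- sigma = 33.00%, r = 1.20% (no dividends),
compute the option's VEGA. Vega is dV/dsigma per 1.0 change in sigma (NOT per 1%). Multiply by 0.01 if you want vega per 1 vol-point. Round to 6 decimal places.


d1 = 0.4622962576; d2 = -0.0043942180
phi(d1) = 0.3585104579; exp(-qT) = 1.0000000000; exp(-rT) = 0.9762857098
Vega = S * exp(-qT) * phi(d1) * sqrt(T) = 51.4400 * 1.0000000000 * 0.3585104579 * 1.4142135624 = 26.080612

Answer: Vega = 26.080612


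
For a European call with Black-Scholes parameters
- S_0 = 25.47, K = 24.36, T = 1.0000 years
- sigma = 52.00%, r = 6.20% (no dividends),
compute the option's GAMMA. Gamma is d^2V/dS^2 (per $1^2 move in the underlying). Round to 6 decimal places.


d1 = 0.4649208580; d2 = -0.0550791420
phi(d1) = 0.3580744923; exp(-qT) = 1.0000000000; exp(-rT) = 0.9398828868
Gamma = exp(-qT) * phi(d1) / (S * sigma * sqrt(T)) = 1.0000000000 * 0.3580744923 / (25.4700 * 0.5200 * 1.0000000000) = 0.027036

Answer: Gamma = 0.027036


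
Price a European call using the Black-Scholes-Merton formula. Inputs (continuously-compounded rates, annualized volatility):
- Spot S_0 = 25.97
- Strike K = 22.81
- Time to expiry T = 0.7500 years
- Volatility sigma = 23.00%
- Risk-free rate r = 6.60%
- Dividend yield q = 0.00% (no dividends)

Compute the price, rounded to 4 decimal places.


d1 = (ln(S/K) + (r - q + 0.5*sigma^2) * T) / (sigma * sqrt(T)) = 0.99947108
d2 = d1 - sigma * sqrt(T) = 0.80028524
exp(-rT) = 0.95170516; exp(-qT) = 1.00000000
C = S_0 * exp(-qT) * N(d1) - K * exp(-rT) * N(d2)
N(d1) = 0.84121673; N(d2) = 0.78822722
C = 25.9700 * 1.00000000 * 0.84121673 - 22.8100 * 0.95170516 * 0.78822722 = 4.7353

Answer: Price = 4.7353


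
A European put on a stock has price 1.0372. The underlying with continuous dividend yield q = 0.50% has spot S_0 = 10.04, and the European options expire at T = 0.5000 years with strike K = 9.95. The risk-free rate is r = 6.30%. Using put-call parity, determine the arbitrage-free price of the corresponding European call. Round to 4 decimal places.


Put-call parity: C - P = S_0 * exp(-qT) - K * exp(-rT).
S_0 * exp(-qT) = 10.0400 * 0.99750312 = 10.01493135
K * exp(-rT) = 9.9500 * 0.96899096 = 9.64146002
C = P + S*exp(-qT) - K*exp(-rT)
C = 1.0372 + 10.01493135 - 9.64146002 = 1.4107

Answer: Call price = 1.4107


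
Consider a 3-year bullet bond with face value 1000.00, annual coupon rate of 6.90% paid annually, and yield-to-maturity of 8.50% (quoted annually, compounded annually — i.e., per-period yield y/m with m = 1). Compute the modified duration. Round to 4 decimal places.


Answer: Modified duration = 2.5864

Derivation:
Coupon per period c = face * coupon_rate / m = 69.000000
Periods per year m = 1; per-period yield y/m = 0.085000
Number of cashflows N = 3
Cashflows (t years, CF_t, discount factor 1/(1+y/m)^(m*t), PV):
  t = 1.0000: CF_t = 69.000000, DF = 0.921659, PV = 63.594470
  t = 2.0000: CF_t = 69.000000, DF = 0.849455, PV = 58.612415
  t = 3.0000: CF_t = 1069.000000, DF = 0.782908, PV = 836.928757
Price P = sum_t PV_t = 959.135642
First compute Macaulay numerator sum_t t * PV_t:
  t * PV_t at t = 1.0000: 63.594470
  t * PV_t at t = 2.0000: 117.224830
  t * PV_t at t = 3.0000: 2510.786272
Macaulay duration D = 2691.605571 / 959.135642 = 2.806283
Modified duration = D / (1 + y/m) = 2.806283 / (1 + 0.085000) = 2.586435


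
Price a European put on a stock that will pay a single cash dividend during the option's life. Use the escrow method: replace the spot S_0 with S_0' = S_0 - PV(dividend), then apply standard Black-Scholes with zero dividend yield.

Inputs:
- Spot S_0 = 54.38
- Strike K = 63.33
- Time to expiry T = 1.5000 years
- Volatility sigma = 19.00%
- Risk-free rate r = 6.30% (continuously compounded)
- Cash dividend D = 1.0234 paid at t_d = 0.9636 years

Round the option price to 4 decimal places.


PV(D) = D * exp(-r * t_d) = 1.0234 * 0.94109913 = 0.96312085
S_0' = S_0 - PV(D) = 54.3800 - 0.96312085 = 53.41687915
d1 = (ln(S_0'/K) + (r + sigma^2/2)*T) / (sigma*sqrt(T)) = -0.20909775
d2 = d1 - sigma*sqrt(T) = -0.44179928
exp(-rT) = 0.90982773
N(-d1) = 0.58281403; N(-d2) = 0.67068277
P = K * exp(-rT) * N(-d2) - S_0' * N(-d1) = 63.3300 * 0.90982773 * 0.67068277 - 53.41687915 * 0.58281403 = 7.5122

Answer: Price = 7.5122


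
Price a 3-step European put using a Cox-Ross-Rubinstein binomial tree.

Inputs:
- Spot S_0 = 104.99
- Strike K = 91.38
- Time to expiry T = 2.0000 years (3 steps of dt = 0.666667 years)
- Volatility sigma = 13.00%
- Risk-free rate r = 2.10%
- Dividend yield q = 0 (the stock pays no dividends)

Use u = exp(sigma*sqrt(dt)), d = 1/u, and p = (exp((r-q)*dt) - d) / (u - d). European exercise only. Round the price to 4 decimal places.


dt = T/N = 0.666667
u = exp(sigma*sqrt(dt)) = 1.111983; d = 1/u = 0.899295
p = (exp((r-q)*dt) - d) / (u - d) = 0.539776
Discount per step: exp(-r*dt) = 0.986098
Stock lattice S(k, i) with i counting down-moves:
  k=0: S(0,0) = 104.9900
  k=1: S(1,0) = 116.7471; S(1,1) = 94.4169
  k=2: S(2,0) = 129.8207; S(2,1) = 104.9900; S(2,2) = 84.9087
  k=3: S(3,0) = 144.3584; S(3,1) = 116.7471; S(3,2) = 94.4169; S(3,3) = 76.3579
Terminal payoffs V(N, i) = max(K - S_T, 0):
  V(3,0) = 0.000000; V(3,1) = 0.000000; V(3,2) = 0.000000; V(3,3) = 15.022104
Backward induction: V(k, i) = exp(-r*dt) * [p * V(k+1, i) + (1-p) * V(k+1, i+1)].
  V(2,0) = exp(-r*dt) * [p*0.000000 + (1-p)*0.000000] = 0.000000
  V(2,1) = exp(-r*dt) * [p*0.000000 + (1-p)*0.000000] = 0.000000
  V(2,2) = exp(-r*dt) * [p*0.000000 + (1-p)*15.022104] = 6.817421
  V(1,0) = exp(-r*dt) * [p*0.000000 + (1-p)*0.000000] = 0.000000
  V(1,1) = exp(-r*dt) * [p*0.000000 + (1-p)*6.817421] = 3.093922
  V(0,0) = exp(-r*dt) * [p*0.000000 + (1-p)*3.093922] = 1.404102

Answer: Price = V(0,0) = 1.4041


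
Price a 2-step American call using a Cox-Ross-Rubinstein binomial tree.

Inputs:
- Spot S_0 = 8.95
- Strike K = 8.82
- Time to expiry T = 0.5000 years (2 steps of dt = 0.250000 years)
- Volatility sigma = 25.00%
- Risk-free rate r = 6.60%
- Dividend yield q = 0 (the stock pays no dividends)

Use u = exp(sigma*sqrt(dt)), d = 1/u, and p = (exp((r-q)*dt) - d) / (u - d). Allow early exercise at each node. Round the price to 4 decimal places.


Answer: Price = V(0,0) = 0.8030

Derivation:
dt = T/N = 0.250000
u = exp(sigma*sqrt(dt)) = 1.133148; d = 1/u = 0.882497
p = (exp((r-q)*dt) - d) / (u - d) = 0.535165
Discount per step: exp(-r*dt) = 0.983635
Stock lattice S(k, i) with i counting down-moves:
  k=0: S(0,0) = 8.9500
  k=1: S(1,0) = 10.1417; S(1,1) = 7.8983
  k=2: S(2,0) = 11.4920; S(2,1) = 8.9500; S(2,2) = 6.9703
Terminal payoffs V(N, i) = max(S_T - K, 0):
  V(2,0) = 2.672027; V(2,1) = 0.130000; V(2,2) = 0.000000
Backward induction: V(k, i) = exp(-r*dt) * [p * V(k+1, i) + (1-p) * V(k+1, i+1)]; then take max(V_cont, immediate exercise) for American.
  V(1,0) = exp(-r*dt) * [p*2.672027 + (1-p)*0.130000] = 1.466015; exercise = 1.321679; V(1,0) = max -> 1.466015
  V(1,1) = exp(-r*dt) * [p*0.130000 + (1-p)*0.000000] = 0.068433; exercise = 0.000000; V(1,1) = max -> 0.068433
  V(0,0) = exp(-r*dt) * [p*1.466015 + (1-p)*0.068433] = 0.803010; exercise = 0.130000; V(0,0) = max -> 0.803010


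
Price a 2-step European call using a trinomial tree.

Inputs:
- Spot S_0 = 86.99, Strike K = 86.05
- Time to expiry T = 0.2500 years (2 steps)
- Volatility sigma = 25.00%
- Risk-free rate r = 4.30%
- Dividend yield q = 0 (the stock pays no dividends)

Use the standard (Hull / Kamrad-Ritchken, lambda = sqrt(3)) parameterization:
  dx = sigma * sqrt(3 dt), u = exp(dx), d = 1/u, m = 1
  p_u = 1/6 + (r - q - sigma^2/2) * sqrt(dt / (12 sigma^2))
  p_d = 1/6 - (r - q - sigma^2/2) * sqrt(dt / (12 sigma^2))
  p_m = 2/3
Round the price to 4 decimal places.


dt = T/N = 0.125000; dx = sigma*sqrt(3*dt) = 0.153093
u = exp(dx) = 1.165433; d = 1/u = 0.858050
p_u = 0.171464, p_m = 0.666667, p_d = 0.161870
Discount per step: exp(-r*dt) = 0.994639
Stock lattice S(k, j) with j the centered position index:
  k=0: S(0,+0) = 86.9900
  k=1: S(1,-1) = 74.6418; S(1,+0) = 86.9900; S(1,+1) = 101.3811
  k=2: S(2,-2) = 64.0463; S(2,-1) = 74.6418; S(2,+0) = 86.9900; S(2,+1) = 101.3811; S(2,+2) = 118.1529
Terminal payoffs V(N, j) = max(S_T - K, 0):
  V(2,-2) = 0.000000; V(2,-1) = 0.000000; V(2,+0) = 0.940000; V(2,+1) = 15.331059; V(2,+2) = 32.102881
Backward induction: V(k, j) = exp(-r*dt) * [p_u * V(k+1, j+1) + p_m * V(k+1, j) + p_d * V(k+1, j-1)]
  V(1,-1) = exp(-r*dt) * [p_u*0.940000 + p_m*0.000000 + p_d*0.000000] = 0.160312
  V(1,+0) = exp(-r*dt) * [p_u*15.331059 + p_m*0.940000 + p_d*0.000000] = 3.237934
  V(1,+1) = exp(-r*dt) * [p_u*32.102881 + p_m*15.331059 + p_d*0.940000] = 15.792227
  V(0,+0) = exp(-r*dt) * [p_u*15.792227 + p_m*3.237934 + p_d*0.160312] = 4.866138

Answer: Price = V(0,0) = 4.8661


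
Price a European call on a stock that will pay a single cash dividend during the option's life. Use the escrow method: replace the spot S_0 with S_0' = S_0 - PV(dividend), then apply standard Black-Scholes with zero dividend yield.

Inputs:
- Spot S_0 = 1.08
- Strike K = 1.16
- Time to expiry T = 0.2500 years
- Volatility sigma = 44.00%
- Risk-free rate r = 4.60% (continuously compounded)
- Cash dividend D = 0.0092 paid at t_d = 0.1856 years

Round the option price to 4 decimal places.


Answer: Price = 0.0638

Derivation:
PV(D) = D * exp(-r * t_d) = 0.0092 * 0.99149874 = 0.00912179
S_0' = S_0 - PV(D) = 1.0800 - 0.00912179 = 1.07087821
d1 = (ln(S_0'/K) + (r + sigma^2/2)*T) / (sigma*sqrt(T)) = -0.20109516
d2 = d1 - sigma*sqrt(T) = -0.42109516
exp(-rT) = 0.98856587
N(d1) = 0.42031208; N(d2) = 0.33684280
C = S_0' * N(d1) - K * exp(-rT) * N(d2) = 1.07087821 * 0.42031208 - 1.1600 * 0.98856587 * 0.33684280 = 0.0638


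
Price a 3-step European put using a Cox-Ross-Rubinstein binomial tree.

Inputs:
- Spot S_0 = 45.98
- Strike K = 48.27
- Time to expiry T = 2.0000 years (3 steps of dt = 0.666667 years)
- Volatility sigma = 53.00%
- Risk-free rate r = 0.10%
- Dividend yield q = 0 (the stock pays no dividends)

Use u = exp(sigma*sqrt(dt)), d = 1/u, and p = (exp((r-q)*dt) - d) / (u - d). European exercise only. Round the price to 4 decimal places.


Answer: Price = V(0,0) = 15.9118

Derivation:
dt = T/N = 0.666667
u = exp(sigma*sqrt(dt)) = 1.541480; d = 1/u = 0.648727
p = (exp((r-q)*dt) - d) / (u - d) = 0.394218
Discount per step: exp(-r*dt) = 0.999334
Stock lattice S(k, i) with i counting down-moves:
  k=0: S(0,0) = 45.9800
  k=1: S(1,0) = 70.8773; S(1,1) = 29.8285
  k=2: S(2,0) = 109.2559; S(2,1) = 45.9800; S(2,2) = 19.3505
  k=3: S(3,0) = 168.4158; S(3,1) = 70.8773; S(3,2) = 29.8285; S(3,3) = 12.5532
Terminal payoffs V(N, i) = max(K - S_T, 0):
  V(3,0) = 0.000000; V(3,1) = 0.000000; V(3,2) = 18.441529; V(3,3) = 35.716783
Backward induction: V(k, i) = exp(-r*dt) * [p * V(k+1, i) + (1-p) * V(k+1, i+1)].
  V(2,0) = exp(-r*dt) * [p*0.000000 + (1-p)*0.000000] = 0.000000
  V(2,1) = exp(-r*dt) * [p*0.000000 + (1-p)*18.441529] = 11.164092
  V(2,2) = exp(-r*dt) * [p*18.441529 + (1-p)*35.716783] = 28.887294
  V(1,0) = exp(-r*dt) * [p*0.000000 + (1-p)*11.164092] = 6.758494
  V(1,1) = exp(-r*dt) * [p*11.164092 + (1-p)*28.887294] = 21.885885
  V(0,0) = exp(-r*dt) * [p*6.758494 + (1-p)*21.885885] = 15.911777


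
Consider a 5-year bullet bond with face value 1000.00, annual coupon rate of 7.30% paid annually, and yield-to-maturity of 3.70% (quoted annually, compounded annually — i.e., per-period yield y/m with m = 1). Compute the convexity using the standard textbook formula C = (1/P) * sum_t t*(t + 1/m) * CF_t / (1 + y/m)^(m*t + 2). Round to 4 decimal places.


Coupon per period c = face * coupon_rate / m = 73.000000
Periods per year m = 1; per-period yield y/m = 0.037000
Number of cashflows N = 5
Cashflows (t years, CF_t, discount factor 1/(1+y/m)^(m*t), PV):
  t = 1.0000: CF_t = 73.000000, DF = 0.964320, PV = 70.395371
  t = 2.0000: CF_t = 73.000000, DF = 0.929913, PV = 67.883675
  t = 3.0000: CF_t = 73.000000, DF = 0.896734, PV = 65.461596
  t = 4.0000: CF_t = 73.000000, DF = 0.864739, PV = 63.125937
  t = 5.0000: CF_t = 1073.000000, DF = 0.833885, PV = 894.758721
Price P = sum_t PV_t = 1161.625300
Convexity numerator sum_t t*(t + 1/m) * CF_t / (1+y/m)^(m*t + 2):
  t = 1.0000: term = 130.923192
  t = 2.0000: term = 378.755619
  t = 3.0000: term = 730.483355
  t = 4.0000: term = 1174.033035
  t = 5.0000: term = 24961.442657
Convexity = (1/P) * sum = 27375.637859 / 1161.625300 = 23.566668

Answer: Convexity = 23.5667


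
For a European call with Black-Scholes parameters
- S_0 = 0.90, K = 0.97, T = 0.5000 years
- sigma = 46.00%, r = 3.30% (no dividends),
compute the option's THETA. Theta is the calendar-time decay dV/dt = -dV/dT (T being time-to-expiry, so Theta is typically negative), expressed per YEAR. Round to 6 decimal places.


d1 = -0.0169130970; d2 = -0.3421822164
phi(d1) = 0.3988852252; exp(-qT) = 1.0000000000; exp(-rT) = 0.9836353794
Theta = -S*exp(-qT)*phi(d1)*sigma/(2*sqrt(T)) - r*K*exp(-rT)*N(d2) + q*S*exp(-qT)*N(d1)
N(d1) = 0.4932529722; N(d2) = 0.3661068838; sqrt(T) = 0.7071067812
Term 1 = -0.9000 * 1.0000000000 * 0.3988852252 * 0.4600 / (2 * 0.7071067812) = -0.1167705413
Term 2 = -0.0330 * 0.9700 * 0.9836353794 * 0.3661068838 = -0.0115273030
Term 3 = 0 (no dividend yield, q = 0)
Theta = -0.1167705413 + (-0.0115273030) + (0.0000000000) = -0.128298

Answer: Theta = -0.128298


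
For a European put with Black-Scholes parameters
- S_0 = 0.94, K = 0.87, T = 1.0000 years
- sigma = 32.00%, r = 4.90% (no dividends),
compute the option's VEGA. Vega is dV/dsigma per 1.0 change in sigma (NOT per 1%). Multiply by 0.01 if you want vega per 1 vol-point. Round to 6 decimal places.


d1 = 0.5549583238; d2 = 0.2349583238
phi(d1) = 0.3420056903; exp(-qT) = 1.0000000000; exp(-rT) = 0.9521811297
Vega = S * exp(-qT) * phi(d1) * sqrt(T) = 0.9400 * 1.0000000000 * 0.3420056903 * 1.0000000000 = 0.321485

Answer: Vega = 0.321485


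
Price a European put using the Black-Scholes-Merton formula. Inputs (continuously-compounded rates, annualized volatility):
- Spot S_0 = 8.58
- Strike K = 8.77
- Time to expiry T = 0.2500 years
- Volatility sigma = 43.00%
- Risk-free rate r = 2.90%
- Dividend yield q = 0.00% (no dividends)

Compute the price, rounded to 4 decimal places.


d1 = (ln(S/K) + (r - q + 0.5*sigma^2) * T) / (sigma * sqrt(T)) = 0.03934701
d2 = d1 - sigma * sqrt(T) = -0.17565299
exp(-rT) = 0.99277622; exp(-qT) = 1.00000000
P = K * exp(-rT) * N(-d2) - S_0 * exp(-qT) * N(-d1)
N(-d1) = 0.48430686; N(-d2) = 0.56971672
P = 8.7700 * 0.99277622 * 0.56971672 - 8.5800 * 1.00000000 * 0.48430686 = 0.8050

Answer: Price = 0.8050


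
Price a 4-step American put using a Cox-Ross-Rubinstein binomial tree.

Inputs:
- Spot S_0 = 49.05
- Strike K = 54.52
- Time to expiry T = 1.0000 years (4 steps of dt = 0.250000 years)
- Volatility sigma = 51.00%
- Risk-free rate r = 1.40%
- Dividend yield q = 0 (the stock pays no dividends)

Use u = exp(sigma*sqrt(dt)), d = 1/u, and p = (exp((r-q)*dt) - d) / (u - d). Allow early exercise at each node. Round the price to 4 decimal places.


Answer: Price = V(0,0) = 13.1857

Derivation:
dt = T/N = 0.250000
u = exp(sigma*sqrt(dt)) = 1.290462; d = 1/u = 0.774916
p = (exp((r-q)*dt) - d) / (u - d) = 0.443394
Discount per step: exp(-r*dt) = 0.996506
Stock lattice S(k, i) with i counting down-moves:
  k=0: S(0,0) = 49.0500
  k=1: S(1,0) = 63.2971; S(1,1) = 38.0097
  k=2: S(2,0) = 81.6825; S(2,1) = 49.0500; S(2,2) = 29.4543
  k=3: S(3,0) = 105.4082; S(3,1) = 63.2971; S(3,2) = 38.0097; S(3,3) = 22.8246
  k=4: S(4,0) = 136.0252; S(4,1) = 81.6825; S(4,2) = 49.0500; S(4,3) = 29.4543; S(4,4) = 17.6872
Terminal payoffs V(N, i) = max(K - S_T, 0):
  V(4,0) = 0.000000; V(4,1) = 0.000000; V(4,2) = 5.470000; V(4,3) = 25.065692; V(4,4) = 36.832818
Backward induction: V(k, i) = exp(-r*dt) * [p * V(k+1, i) + (1-p) * V(k+1, i+1)]; then take max(V_cont, immediate exercise) for American.
  V(3,0) = exp(-r*dt) * [p*0.000000 + (1-p)*0.000000] = 0.000000; exercise = 0.000000; V(3,0) = max -> 0.000000
  V(3,1) = exp(-r*dt) * [p*0.000000 + (1-p)*5.470000] = 3.033997; exercise = 0.000000; V(3,1) = max -> 3.033997
  V(3,2) = exp(-r*dt) * [p*5.470000 + (1-p)*25.065692] = 16.319859; exercise = 16.510346; V(3,2) = max -> 16.510346
  V(3,3) = exp(-r*dt) * [p*25.065692 + (1-p)*36.832818] = 31.504884; exercise = 31.695371; V(3,3) = max -> 31.695371
  V(2,0) = exp(-r*dt) * [p*0.000000 + (1-p)*3.033997] = 1.682841; exercise = 0.000000; V(2,0) = max -> 1.682841
  V(2,1) = exp(-r*dt) * [p*3.033997 + (1-p)*16.510346] = 10.498205; exercise = 5.470000; V(2,1) = max -> 10.498205
  V(2,2) = exp(-r*dt) * [p*16.510346 + (1-p)*31.695371] = 24.875205; exercise = 25.065692; V(2,2) = max -> 25.065692
  V(1,0) = exp(-r*dt) * [p*1.682841 + (1-p)*10.498205] = 6.566502; exercise = 0.000000; V(1,0) = max -> 6.566502
  V(1,1) = exp(-r*dt) * [p*10.498205 + (1-p)*25.065692] = 18.541546; exercise = 16.510346; V(1,1) = max -> 18.541546
  V(0,0) = exp(-r*dt) * [p*6.566502 + (1-p)*18.541546] = 13.185652; exercise = 5.470000; V(0,0) = max -> 13.185652


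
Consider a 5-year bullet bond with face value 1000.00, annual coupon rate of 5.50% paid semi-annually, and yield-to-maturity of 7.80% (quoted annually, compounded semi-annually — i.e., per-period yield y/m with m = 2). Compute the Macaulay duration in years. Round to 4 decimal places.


Answer: Macaulay duration = 4.4045 years

Derivation:
Coupon per period c = face * coupon_rate / m = 27.500000
Periods per year m = 2; per-period yield y/m = 0.039000
Number of cashflows N = 10
Cashflows (t years, CF_t, discount factor 1/(1+y/m)^(m*t), PV):
  t = 0.5000: CF_t = 27.500000, DF = 0.962464, PV = 26.467757
  t = 1.0000: CF_t = 27.500000, DF = 0.926337, PV = 25.474261
  t = 1.5000: CF_t = 27.500000, DF = 0.891566, PV = 24.518057
  t = 2.0000: CF_t = 27.500000, DF = 0.858100, PV = 23.597745
  t = 2.5000: CF_t = 27.500000, DF = 0.825890, PV = 22.711978
  t = 3.0000: CF_t = 27.500000, DF = 0.794889, PV = 21.859459
  t = 3.5000: CF_t = 27.500000, DF = 0.765052, PV = 21.038940
  t = 4.0000: CF_t = 27.500000, DF = 0.736335, PV = 20.249221
  t = 4.5000: CF_t = 27.500000, DF = 0.708696, PV = 19.489144
  t = 5.0000: CF_t = 1027.500000, DF = 0.682094, PV = 700.852061
Price P = sum_t PV_t = 906.258624
Macaulay numerator sum_t t * PV_t:
  t * PV_t at t = 0.5000: 13.233879
  t * PV_t at t = 1.0000: 25.474261
  t * PV_t at t = 1.5000: 36.777086
  t * PV_t at t = 2.0000: 47.195490
  t * PV_t at t = 2.5000: 56.779945
  t * PV_t at t = 3.0000: 65.578377
  t * PV_t at t = 3.5000: 73.636291
  t * PV_t at t = 4.0000: 80.996883
  t * PV_t at t = 4.5000: 87.701148
  t * PV_t at t = 5.0000: 3504.260306
Macaulay duration D = (sum_t t * PV_t) / P = 3991.633665 / 906.258624 = 4.404519


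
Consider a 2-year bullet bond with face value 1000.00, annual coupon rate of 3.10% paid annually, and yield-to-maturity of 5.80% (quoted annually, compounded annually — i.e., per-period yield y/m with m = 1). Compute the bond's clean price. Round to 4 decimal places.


Answer: Price = 950.3593

Derivation:
Coupon per period c = face * coupon_rate / m = 31.000000
Periods per year m = 1; per-period yield y/m = 0.058000
Number of cashflows N = 2
Cashflows (t years, CF_t, discount factor 1/(1+y/m)^(m*t), PV):
  t = 1.0000: CF_t = 31.000000, DF = 0.945180, PV = 29.300567
  t = 2.0000: CF_t = 1031.000000, DF = 0.893364, PV = 921.058744
Price P = sum_t PV_t = 950.359311


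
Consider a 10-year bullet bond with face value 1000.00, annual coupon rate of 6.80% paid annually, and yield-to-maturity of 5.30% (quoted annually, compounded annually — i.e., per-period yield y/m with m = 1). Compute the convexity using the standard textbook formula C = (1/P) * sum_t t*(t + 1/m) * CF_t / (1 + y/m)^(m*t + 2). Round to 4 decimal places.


Answer: Convexity = 69.4549

Derivation:
Coupon per period c = face * coupon_rate / m = 68.000000
Periods per year m = 1; per-period yield y/m = 0.053000
Number of cashflows N = 10
Cashflows (t years, CF_t, discount factor 1/(1+y/m)^(m*t), PV):
  t = 1.0000: CF_t = 68.000000, DF = 0.949668, PV = 64.577398
  t = 2.0000: CF_t = 68.000000, DF = 0.901869, PV = 61.327064
  t = 3.0000: CF_t = 68.000000, DF = 0.856475, PV = 58.240326
  t = 4.0000: CF_t = 68.000000, DF = 0.813367, PV = 55.308952
  t = 5.0000: CF_t = 68.000000, DF = 0.772428, PV = 52.525120
  t = 6.0000: CF_t = 68.000000, DF = 0.733550, PV = 49.881406
  t = 7.0000: CF_t = 68.000000, DF = 0.696629, PV = 47.370756
  t = 8.0000: CF_t = 68.000000, DF = 0.661566, PV = 44.986473
  t = 9.0000: CF_t = 68.000000, DF = 0.628268, PV = 42.722196
  t = 10.0000: CF_t = 1068.000000, DF = 0.596645, PV = 637.217275
Price P = sum_t PV_t = 1114.156966
Convexity numerator sum_t t*(t + 1/m) * CF_t / (1+y/m)^(m*t + 2):
  t = 1.0000: term = 116.480653
  t = 2.0000: term = 331.853711
  t = 3.0000: term = 630.301445
  t = 4.0000: term = 997.628118
  t = 5.0000: term = 1421.122676
  t = 6.0000: term = 1889.431857
  t = 7.0000: term = 2392.442997
  t = 8.0000: term = 2921.175821
  t = 9.0000: term = 3467.682599
  t = 10.0000: term = 63215.486362
Convexity = (1/P) * sum = 77383.606239 / 1114.156966 = 69.454851


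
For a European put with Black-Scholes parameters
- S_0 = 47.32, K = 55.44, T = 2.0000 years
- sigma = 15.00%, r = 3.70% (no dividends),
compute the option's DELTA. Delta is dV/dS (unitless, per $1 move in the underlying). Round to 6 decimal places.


Answer: Delta = -0.614723

Derivation:
d1 = -0.2916500375; d2 = -0.5037820718
phi(d1) = 0.3823310566; exp(-qT) = 1.0000000000; exp(-rT) = 0.9286716938
N(-d1) = 0.6147228933
Delta = -exp(-qT) * N(-d1) = -1.0000000000 * 0.6147228933 = -0.614723


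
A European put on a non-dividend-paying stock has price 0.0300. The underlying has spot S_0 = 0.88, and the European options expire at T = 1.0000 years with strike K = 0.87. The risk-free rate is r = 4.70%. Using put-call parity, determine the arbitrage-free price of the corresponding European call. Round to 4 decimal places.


Answer: Call price = 0.0799

Derivation:
Put-call parity: C - P = S_0 * exp(-qT) - K * exp(-rT).
S_0 * exp(-qT) = 0.8800 * 1.00000000 = 0.88000000
K * exp(-rT) = 0.8700 * 0.95408740 = 0.83005604
C = P + S*exp(-qT) - K*exp(-rT)
C = 0.0300 + 0.88000000 - 0.83005604 = 0.0799


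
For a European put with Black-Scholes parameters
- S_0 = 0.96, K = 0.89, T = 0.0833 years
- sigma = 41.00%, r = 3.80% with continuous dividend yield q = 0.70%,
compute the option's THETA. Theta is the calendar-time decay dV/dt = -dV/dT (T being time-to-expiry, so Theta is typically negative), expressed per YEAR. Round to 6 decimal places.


Answer: Theta = -0.202034

Derivation:
d1 = 0.7208081599; d2 = 0.6024750284
phi(d1) = 0.3076720811; exp(-qT) = 0.9994170700; exp(-rT) = 0.9968396046
Theta = -S*exp(-qT)*phi(d1)*sigma/(2*sqrt(T)) + r*K*exp(-rT)*N(-d2) - q*S*exp(-qT)*N(-d1)
N(-d1) = 0.2355137771; N(-d2) = 0.2734289903; sqrt(T) = 0.2886173938
Term 1 = -0.9600 * 0.9994170700 * 0.3076720811 * 0.4100 / (2 * 0.2886173938) = -0.2096705553
Term 2 = 0.0380 * 0.8900 * 0.9968396046 * 0.2734289903 = 0.0092181431
Term 3 = -0.0070 * 0.9600 * 0.9994170700 * 0.2355137771 = -0.0015817300
Theta = -0.2096705553 + (0.0092181431) + (-0.0015817300) = -0.202034


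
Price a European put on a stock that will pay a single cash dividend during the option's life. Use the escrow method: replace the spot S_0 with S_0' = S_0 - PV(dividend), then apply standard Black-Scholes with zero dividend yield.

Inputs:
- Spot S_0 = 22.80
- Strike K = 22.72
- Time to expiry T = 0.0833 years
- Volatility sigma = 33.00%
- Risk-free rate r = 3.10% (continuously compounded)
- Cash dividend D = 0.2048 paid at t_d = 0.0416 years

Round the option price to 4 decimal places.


Answer: Price = 0.8929

Derivation:
PV(D) = D * exp(-r * t_d) = 0.2048 * 0.99871123 = 0.20453606
S_0' = S_0 - PV(D) = 22.8000 - 0.20453606 = 22.59546394
d1 = (ln(S_0'/K) + (r + sigma^2/2)*T) / (sigma*sqrt(T)) = 0.01702544
d2 = d1 - sigma*sqrt(T) = -0.07821830
exp(-rT) = 0.99742103
N(-d1) = 0.49320816; N(-d2) = 0.53117280
P = K * exp(-rT) * N(-d2) - S_0' * N(-d1) = 22.7200 * 0.99742103 * 0.53117280 - 22.59546394 * 0.49320816 = 0.8929


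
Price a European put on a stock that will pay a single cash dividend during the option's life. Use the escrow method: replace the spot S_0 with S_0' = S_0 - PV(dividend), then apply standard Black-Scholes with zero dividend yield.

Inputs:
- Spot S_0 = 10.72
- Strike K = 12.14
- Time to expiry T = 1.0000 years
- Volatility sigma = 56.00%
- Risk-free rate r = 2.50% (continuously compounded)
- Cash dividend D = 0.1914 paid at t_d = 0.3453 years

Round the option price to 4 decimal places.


PV(D) = D * exp(-r * t_d) = 0.1914 * 0.99140465 = 0.18975485
S_0' = S_0 - PV(D) = 10.7200 - 0.18975485 = 10.53024515
d1 = (ln(S_0'/K) + (r + sigma^2/2)*T) / (sigma*sqrt(T)) = 0.07061754
d2 = d1 - sigma*sqrt(T) = -0.48938246
exp(-rT) = 0.97530991
N(-d1) = 0.47185108; N(-d2) = 0.68771452
P = K * exp(-rT) * N(-d2) - S_0' * N(-d1) = 12.1400 * 0.97530991 * 0.68771452 - 10.53024515 * 0.47185108 = 3.1740

Answer: Price = 3.1740


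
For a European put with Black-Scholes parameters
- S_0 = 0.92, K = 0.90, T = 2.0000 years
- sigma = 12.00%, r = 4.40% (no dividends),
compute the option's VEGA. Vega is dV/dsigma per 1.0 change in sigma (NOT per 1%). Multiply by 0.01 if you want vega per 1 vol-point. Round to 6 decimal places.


Answer: Vega = 0.396799

Derivation:
d1 = 0.7329097365; d2 = 0.5632041090
phi(d1) = 0.3049776224; exp(-qT) = 1.0000000000; exp(-rT) = 0.9157608767
Vega = S * exp(-qT) * phi(d1) * sqrt(T) = 0.9200 * 1.0000000000 * 0.3049776224 * 1.4142135624 = 0.396799


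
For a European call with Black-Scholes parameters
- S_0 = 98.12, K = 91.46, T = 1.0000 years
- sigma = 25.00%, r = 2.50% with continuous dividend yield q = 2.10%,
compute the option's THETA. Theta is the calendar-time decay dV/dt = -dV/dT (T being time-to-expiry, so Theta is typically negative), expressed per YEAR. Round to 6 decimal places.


Answer: Theta = -4.311461

Derivation:
d1 = 0.4221580046; d2 = 0.1721580046
phi(d1) = 0.3649309127; exp(-qT) = 0.9792189646; exp(-rT) = 0.9753099120
Theta = -S*exp(-qT)*phi(d1)*sigma/(2*sqrt(T)) - r*K*exp(-rT)*N(d2) + q*S*exp(-qT)*N(d1)
N(d1) = 0.6635451540; N(d2) = 0.5683433438; sqrt(T) = 1.0000000000
Term 1 = -98.1200 * 0.9792189646 * 0.3649309127 * 0.2500 / (2 * 1.0000000000) = -4.3828642725
Term 2 = -0.0250 * 91.4600 * 0.9753099120 * 0.5683433438 = -1.2674318651
Term 3 = 0.0210 * 98.1200 * 0.9792189646 * 0.6635451540 = 1.3388352304
Theta = -4.3828642725 + (-1.2674318651) + (1.3388352304) = -4.311461
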